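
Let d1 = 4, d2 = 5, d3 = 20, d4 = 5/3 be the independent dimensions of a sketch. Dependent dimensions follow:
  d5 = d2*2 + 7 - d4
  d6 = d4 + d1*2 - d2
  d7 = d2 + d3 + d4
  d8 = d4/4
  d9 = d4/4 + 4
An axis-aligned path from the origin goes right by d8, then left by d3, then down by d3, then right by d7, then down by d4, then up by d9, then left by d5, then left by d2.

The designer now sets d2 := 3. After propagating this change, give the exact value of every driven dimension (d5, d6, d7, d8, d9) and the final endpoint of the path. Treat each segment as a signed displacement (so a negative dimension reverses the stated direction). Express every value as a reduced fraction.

Apply edit: d2 := 3
  d5 = d2*2 + 7 - d4 = 34/3
  d6 = d4 + d1*2 - d2 = 20/3
  d7 = d2 + d3 + d4 = 74/3
  d8 = d4/4 = 5/12
  d9 = d4/4 + 4 = 53/12
Walk from origin (0, 0):
  seg 1: right by d8 = 5/12 → (5/12, 0)
  seg 2: left by d3 = 20 → (-235/12, 0)
  seg 3: down by d3 = 20 → (-235/12, -20)
  seg 4: right by d7 = 74/3 → (61/12, -20)
  seg 5: down by d4 = 5/3 → (61/12, -65/3)
  seg 6: up by d9 = 53/12 → (61/12, -69/4)
  seg 7: left by d5 = 34/3 → (-25/4, -69/4)
  seg 8: left by d2 = 3 → (-37/4, -69/4)

d5 = 34/3
d6 = 20/3
d7 = 74/3
d8 = 5/12
d9 = 53/12
endpoint = (-37/4, -69/4)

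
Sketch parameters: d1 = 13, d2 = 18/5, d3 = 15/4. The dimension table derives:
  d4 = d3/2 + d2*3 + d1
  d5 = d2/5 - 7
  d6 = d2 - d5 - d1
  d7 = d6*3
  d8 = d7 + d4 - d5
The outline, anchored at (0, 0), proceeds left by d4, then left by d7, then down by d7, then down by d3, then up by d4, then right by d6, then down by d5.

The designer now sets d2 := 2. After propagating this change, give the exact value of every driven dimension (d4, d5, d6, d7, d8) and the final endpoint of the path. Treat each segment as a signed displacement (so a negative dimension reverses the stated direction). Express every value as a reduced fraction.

d4 = 167/8
d5 = -33/5
d6 = -22/5
d7 = -66/5
d8 = 571/40
endpoint = (-483/40, 1477/40)

Apply edit: d2 := 2
  d4 = d3/2 + d2*3 + d1 = 167/8
  d5 = d2/5 - 7 = -33/5
  d6 = d2 - d5 - d1 = -22/5
  d7 = d6*3 = -66/5
  d8 = d7 + d4 - d5 = 571/40
Walk from origin (0, 0):
  seg 1: left by d4 = 167/8 → (-167/8, 0)
  seg 2: left by d7 = -66/5 → (-307/40, 0)
  seg 3: down by d7 = -66/5 → (-307/40, 66/5)
  seg 4: down by d3 = 15/4 → (-307/40, 189/20)
  seg 5: up by d4 = 167/8 → (-307/40, 1213/40)
  seg 6: right by d6 = -22/5 → (-483/40, 1213/40)
  seg 7: down by d5 = -33/5 → (-483/40, 1477/40)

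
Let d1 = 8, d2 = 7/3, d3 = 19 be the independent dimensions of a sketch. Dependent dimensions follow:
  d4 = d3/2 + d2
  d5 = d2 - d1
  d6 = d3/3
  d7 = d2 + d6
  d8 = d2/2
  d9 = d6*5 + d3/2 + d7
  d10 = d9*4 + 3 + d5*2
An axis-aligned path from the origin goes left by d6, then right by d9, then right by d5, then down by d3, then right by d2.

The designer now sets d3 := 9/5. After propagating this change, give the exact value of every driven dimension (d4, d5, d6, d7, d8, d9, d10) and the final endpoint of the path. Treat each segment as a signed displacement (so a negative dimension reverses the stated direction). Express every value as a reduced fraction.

Apply edit: d3 := 9/5
  d4 = d3/2 + d2 = 97/30
  d5 = d2 - d1 = -17/3
  d6 = d3/3 = 3/5
  d7 = d2 + d6 = 44/15
  d8 = d2/2 = 7/6
  d9 = d6*5 + d3/2 + d7 = 41/6
  d10 = d9*4 + 3 + d5*2 = 19
Walk from origin (0, 0):
  seg 1: left by d6 = 3/5 → (-3/5, 0)
  seg 2: right by d9 = 41/6 → (187/30, 0)
  seg 3: right by d5 = -17/3 → (17/30, 0)
  seg 4: down by d3 = 9/5 → (17/30, -9/5)
  seg 5: right by d2 = 7/3 → (29/10, -9/5)

d4 = 97/30
d5 = -17/3
d6 = 3/5
d7 = 44/15
d8 = 7/6
d9 = 41/6
d10 = 19
endpoint = (29/10, -9/5)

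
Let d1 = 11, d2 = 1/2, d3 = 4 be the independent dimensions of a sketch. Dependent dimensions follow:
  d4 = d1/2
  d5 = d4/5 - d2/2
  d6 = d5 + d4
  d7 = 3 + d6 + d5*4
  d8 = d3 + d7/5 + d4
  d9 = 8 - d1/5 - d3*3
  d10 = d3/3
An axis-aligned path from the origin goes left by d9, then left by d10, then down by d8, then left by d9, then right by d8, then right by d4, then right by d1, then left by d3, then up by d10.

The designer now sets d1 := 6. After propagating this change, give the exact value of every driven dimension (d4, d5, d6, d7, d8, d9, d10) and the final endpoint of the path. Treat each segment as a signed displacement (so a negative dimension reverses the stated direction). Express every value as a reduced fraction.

d4 = 3
d5 = 7/20
d6 = 67/20
d7 = 31/4
d8 = 171/20
d9 = -26/5
d10 = 4/3
endpoint = (1357/60, -433/60)

Apply edit: d1 := 6
  d4 = d1/2 = 3
  d5 = d4/5 - d2/2 = 7/20
  d6 = d5 + d4 = 67/20
  d7 = 3 + d6 + d5*4 = 31/4
  d8 = d3 + d7/5 + d4 = 171/20
  d9 = 8 - d1/5 - d3*3 = -26/5
  d10 = d3/3 = 4/3
Walk from origin (0, 0):
  seg 1: left by d9 = -26/5 → (26/5, 0)
  seg 2: left by d10 = 4/3 → (58/15, 0)
  seg 3: down by d8 = 171/20 → (58/15, -171/20)
  seg 4: left by d9 = -26/5 → (136/15, -171/20)
  seg 5: right by d8 = 171/20 → (1057/60, -171/20)
  seg 6: right by d4 = 3 → (1237/60, -171/20)
  seg 7: right by d1 = 6 → (1597/60, -171/20)
  seg 8: left by d3 = 4 → (1357/60, -171/20)
  seg 9: up by d10 = 4/3 → (1357/60, -433/60)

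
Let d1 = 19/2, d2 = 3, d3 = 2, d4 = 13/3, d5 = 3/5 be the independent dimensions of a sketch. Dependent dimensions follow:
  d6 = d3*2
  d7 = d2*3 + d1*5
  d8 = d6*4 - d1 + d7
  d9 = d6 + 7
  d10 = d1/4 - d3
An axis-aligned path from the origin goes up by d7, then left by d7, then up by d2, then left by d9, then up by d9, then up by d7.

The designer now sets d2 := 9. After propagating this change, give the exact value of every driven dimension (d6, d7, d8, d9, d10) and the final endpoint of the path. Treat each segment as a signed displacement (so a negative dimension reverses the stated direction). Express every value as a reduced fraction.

Apply edit: d2 := 9
  d6 = d3*2 = 4
  d7 = d2*3 + d1*5 = 149/2
  d8 = d6*4 - d1 + d7 = 81
  d9 = d6 + 7 = 11
  d10 = d1/4 - d3 = 3/8
Walk from origin (0, 0):
  seg 1: up by d7 = 149/2 → (0, 149/2)
  seg 2: left by d7 = 149/2 → (-149/2, 149/2)
  seg 3: up by d2 = 9 → (-149/2, 167/2)
  seg 4: left by d9 = 11 → (-171/2, 167/2)
  seg 5: up by d9 = 11 → (-171/2, 189/2)
  seg 6: up by d7 = 149/2 → (-171/2, 169)

d6 = 4
d7 = 149/2
d8 = 81
d9 = 11
d10 = 3/8
endpoint = (-171/2, 169)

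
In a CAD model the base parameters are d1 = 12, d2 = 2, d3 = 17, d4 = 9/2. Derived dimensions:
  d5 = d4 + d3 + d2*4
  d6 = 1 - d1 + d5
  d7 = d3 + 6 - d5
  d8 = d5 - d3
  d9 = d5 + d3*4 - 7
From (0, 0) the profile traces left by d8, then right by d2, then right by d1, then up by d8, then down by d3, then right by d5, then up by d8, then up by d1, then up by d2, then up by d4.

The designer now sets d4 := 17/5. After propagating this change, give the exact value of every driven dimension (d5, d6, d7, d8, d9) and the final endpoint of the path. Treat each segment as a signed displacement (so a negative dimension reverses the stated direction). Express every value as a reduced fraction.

d5 = 142/5
d6 = 87/5
d7 = -27/5
d8 = 57/5
d9 = 447/5
endpoint = (31, 116/5)

Apply edit: d4 := 17/5
  d5 = d4 + d3 + d2*4 = 142/5
  d6 = 1 - d1 + d5 = 87/5
  d7 = d3 + 6 - d5 = -27/5
  d8 = d5 - d3 = 57/5
  d9 = d5 + d3*4 - 7 = 447/5
Walk from origin (0, 0):
  seg 1: left by d8 = 57/5 → (-57/5, 0)
  seg 2: right by d2 = 2 → (-47/5, 0)
  seg 3: right by d1 = 12 → (13/5, 0)
  seg 4: up by d8 = 57/5 → (13/5, 57/5)
  seg 5: down by d3 = 17 → (13/5, -28/5)
  seg 6: right by d5 = 142/5 → (31, -28/5)
  seg 7: up by d8 = 57/5 → (31, 29/5)
  seg 8: up by d1 = 12 → (31, 89/5)
  seg 9: up by d2 = 2 → (31, 99/5)
  seg 10: up by d4 = 17/5 → (31, 116/5)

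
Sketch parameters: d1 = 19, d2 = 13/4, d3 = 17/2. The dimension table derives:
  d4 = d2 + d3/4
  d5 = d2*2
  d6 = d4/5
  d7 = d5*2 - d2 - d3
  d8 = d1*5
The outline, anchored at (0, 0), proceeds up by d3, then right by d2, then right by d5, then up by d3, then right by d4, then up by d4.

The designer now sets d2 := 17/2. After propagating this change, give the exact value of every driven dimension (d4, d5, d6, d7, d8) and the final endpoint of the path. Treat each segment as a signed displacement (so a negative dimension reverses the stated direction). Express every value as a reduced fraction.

d4 = 85/8
d5 = 17
d6 = 17/8
d7 = 17
d8 = 95
endpoint = (289/8, 221/8)

Apply edit: d2 := 17/2
  d4 = d2 + d3/4 = 85/8
  d5 = d2*2 = 17
  d6 = d4/5 = 17/8
  d7 = d5*2 - d2 - d3 = 17
  d8 = d1*5 = 95
Walk from origin (0, 0):
  seg 1: up by d3 = 17/2 → (0, 17/2)
  seg 2: right by d2 = 17/2 → (17/2, 17/2)
  seg 3: right by d5 = 17 → (51/2, 17/2)
  seg 4: up by d3 = 17/2 → (51/2, 17)
  seg 5: right by d4 = 85/8 → (289/8, 17)
  seg 6: up by d4 = 85/8 → (289/8, 221/8)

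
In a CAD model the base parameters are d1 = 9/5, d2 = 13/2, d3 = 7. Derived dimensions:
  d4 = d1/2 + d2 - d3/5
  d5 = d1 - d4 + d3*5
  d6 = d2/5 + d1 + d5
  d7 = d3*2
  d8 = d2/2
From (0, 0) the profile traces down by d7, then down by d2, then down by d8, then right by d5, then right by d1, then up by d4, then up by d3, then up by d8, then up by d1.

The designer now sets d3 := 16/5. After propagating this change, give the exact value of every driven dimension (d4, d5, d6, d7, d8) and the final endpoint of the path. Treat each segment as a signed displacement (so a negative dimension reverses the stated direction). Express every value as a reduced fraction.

Apply edit: d3 := 16/5
  d4 = d1/2 + d2 - d3/5 = 169/25
  d5 = d1 - d4 + d3*5 = 276/25
  d6 = d2/5 + d1 + d5 = 707/50
  d7 = d3*2 = 32/5
  d8 = d2/2 = 13/4
Walk from origin (0, 0):
  seg 1: down by d7 = 32/5 → (0, -32/5)
  seg 2: down by d2 = 13/2 → (0, -129/10)
  seg 3: down by d8 = 13/4 → (0, -323/20)
  seg 4: right by d5 = 276/25 → (276/25, -323/20)
  seg 5: right by d1 = 9/5 → (321/25, -323/20)
  seg 6: up by d4 = 169/25 → (321/25, -939/100)
  seg 7: up by d3 = 16/5 → (321/25, -619/100)
  seg 8: up by d8 = 13/4 → (321/25, -147/50)
  seg 9: up by d1 = 9/5 → (321/25, -57/50)

d4 = 169/25
d5 = 276/25
d6 = 707/50
d7 = 32/5
d8 = 13/4
endpoint = (321/25, -57/50)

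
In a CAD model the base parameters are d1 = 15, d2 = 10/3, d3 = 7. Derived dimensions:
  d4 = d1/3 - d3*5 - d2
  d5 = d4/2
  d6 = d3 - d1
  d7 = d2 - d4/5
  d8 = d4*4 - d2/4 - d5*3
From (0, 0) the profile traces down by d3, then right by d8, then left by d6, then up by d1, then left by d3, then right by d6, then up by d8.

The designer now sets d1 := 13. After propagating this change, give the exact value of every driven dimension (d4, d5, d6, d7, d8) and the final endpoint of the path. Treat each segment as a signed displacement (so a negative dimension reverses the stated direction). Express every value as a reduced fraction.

d4 = -34
d5 = -17
d6 = -6
d7 = 152/15
d8 = -515/6
endpoint = (-557/6, -479/6)

Apply edit: d1 := 13
  d4 = d1/3 - d3*5 - d2 = -34
  d5 = d4/2 = -17
  d6 = d3 - d1 = -6
  d7 = d2 - d4/5 = 152/15
  d8 = d4*4 - d2/4 - d5*3 = -515/6
Walk from origin (0, 0):
  seg 1: down by d3 = 7 → (0, -7)
  seg 2: right by d8 = -515/6 → (-515/6, -7)
  seg 3: left by d6 = -6 → (-479/6, -7)
  seg 4: up by d1 = 13 → (-479/6, 6)
  seg 5: left by d3 = 7 → (-521/6, 6)
  seg 6: right by d6 = -6 → (-557/6, 6)
  seg 7: up by d8 = -515/6 → (-557/6, -479/6)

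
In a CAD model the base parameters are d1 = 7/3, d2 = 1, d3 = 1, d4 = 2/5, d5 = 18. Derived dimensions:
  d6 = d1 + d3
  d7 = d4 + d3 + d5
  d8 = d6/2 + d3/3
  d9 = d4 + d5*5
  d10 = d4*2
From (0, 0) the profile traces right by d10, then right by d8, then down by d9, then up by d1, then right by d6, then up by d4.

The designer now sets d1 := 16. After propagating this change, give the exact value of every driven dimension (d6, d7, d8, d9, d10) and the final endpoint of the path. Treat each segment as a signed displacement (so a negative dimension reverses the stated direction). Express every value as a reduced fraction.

Apply edit: d1 := 16
  d6 = d1 + d3 = 17
  d7 = d4 + d3 + d5 = 97/5
  d8 = d6/2 + d3/3 = 53/6
  d9 = d4 + d5*5 = 452/5
  d10 = d4*2 = 4/5
Walk from origin (0, 0):
  seg 1: right by d10 = 4/5 → (4/5, 0)
  seg 2: right by d8 = 53/6 → (289/30, 0)
  seg 3: down by d9 = 452/5 → (289/30, -452/5)
  seg 4: up by d1 = 16 → (289/30, -372/5)
  seg 5: right by d6 = 17 → (799/30, -372/5)
  seg 6: up by d4 = 2/5 → (799/30, -74)

d6 = 17
d7 = 97/5
d8 = 53/6
d9 = 452/5
d10 = 4/5
endpoint = (799/30, -74)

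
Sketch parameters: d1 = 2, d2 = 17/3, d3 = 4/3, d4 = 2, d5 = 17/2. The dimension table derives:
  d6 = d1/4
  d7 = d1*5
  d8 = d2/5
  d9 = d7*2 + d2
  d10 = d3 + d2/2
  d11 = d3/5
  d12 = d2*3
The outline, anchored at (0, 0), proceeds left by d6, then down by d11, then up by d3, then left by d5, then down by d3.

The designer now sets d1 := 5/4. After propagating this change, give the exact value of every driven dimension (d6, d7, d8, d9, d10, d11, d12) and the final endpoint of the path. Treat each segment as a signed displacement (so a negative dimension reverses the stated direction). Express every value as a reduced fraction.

Apply edit: d1 := 5/4
  d6 = d1/4 = 5/16
  d7 = d1*5 = 25/4
  d8 = d2/5 = 17/15
  d9 = d7*2 + d2 = 109/6
  d10 = d3 + d2/2 = 25/6
  d11 = d3/5 = 4/15
  d12 = d2*3 = 17
Walk from origin (0, 0):
  seg 1: left by d6 = 5/16 → (-5/16, 0)
  seg 2: down by d11 = 4/15 → (-5/16, -4/15)
  seg 3: up by d3 = 4/3 → (-5/16, 16/15)
  seg 4: left by d5 = 17/2 → (-141/16, 16/15)
  seg 5: down by d3 = 4/3 → (-141/16, -4/15)

d6 = 5/16
d7 = 25/4
d8 = 17/15
d9 = 109/6
d10 = 25/6
d11 = 4/15
d12 = 17
endpoint = (-141/16, -4/15)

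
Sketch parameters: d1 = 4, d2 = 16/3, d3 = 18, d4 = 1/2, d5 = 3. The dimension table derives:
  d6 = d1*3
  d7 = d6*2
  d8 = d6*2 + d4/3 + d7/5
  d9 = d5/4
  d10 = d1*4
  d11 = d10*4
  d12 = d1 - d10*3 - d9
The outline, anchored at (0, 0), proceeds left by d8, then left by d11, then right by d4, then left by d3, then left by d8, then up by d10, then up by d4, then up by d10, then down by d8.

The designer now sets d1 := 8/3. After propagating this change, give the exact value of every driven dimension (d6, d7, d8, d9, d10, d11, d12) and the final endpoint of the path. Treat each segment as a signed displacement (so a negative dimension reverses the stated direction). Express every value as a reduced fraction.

Apply edit: d1 := 8/3
  d6 = d1*3 = 8
  d7 = d6*2 = 16
  d8 = d6*2 + d4/3 + d7/5 = 581/30
  d9 = d5/4 = 3/4
  d10 = d1*4 = 32/3
  d11 = d10*4 = 128/3
  d12 = d1 - d10*3 - d9 = -361/12
Walk from origin (0, 0):
  seg 1: left by d8 = 581/30 → (-581/30, 0)
  seg 2: left by d11 = 128/3 → (-1861/30, 0)
  seg 3: right by d4 = 1/2 → (-923/15, 0)
  seg 4: left by d3 = 18 → (-1193/15, 0)
  seg 5: left by d8 = 581/30 → (-989/10, 0)
  seg 6: up by d10 = 32/3 → (-989/10, 32/3)
  seg 7: up by d4 = 1/2 → (-989/10, 67/6)
  seg 8: up by d10 = 32/3 → (-989/10, 131/6)
  seg 9: down by d8 = 581/30 → (-989/10, 37/15)

d6 = 8
d7 = 16
d8 = 581/30
d9 = 3/4
d10 = 32/3
d11 = 128/3
d12 = -361/12
endpoint = (-989/10, 37/15)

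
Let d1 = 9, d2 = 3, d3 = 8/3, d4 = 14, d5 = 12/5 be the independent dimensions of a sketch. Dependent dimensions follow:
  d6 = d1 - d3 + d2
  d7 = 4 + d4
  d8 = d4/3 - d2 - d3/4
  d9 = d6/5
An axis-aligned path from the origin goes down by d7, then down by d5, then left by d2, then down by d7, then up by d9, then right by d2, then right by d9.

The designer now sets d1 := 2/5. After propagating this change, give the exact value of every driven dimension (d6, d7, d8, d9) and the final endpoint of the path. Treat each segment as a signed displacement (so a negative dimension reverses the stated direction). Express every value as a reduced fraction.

Apply edit: d1 := 2/5
  d6 = d1 - d3 + d2 = 11/15
  d7 = 4 + d4 = 18
  d8 = d4/3 - d2 - d3/4 = 1
  d9 = d6/5 = 11/75
Walk from origin (0, 0):
  seg 1: down by d7 = 18 → (0, -18)
  seg 2: down by d5 = 12/5 → (0, -102/5)
  seg 3: left by d2 = 3 → (-3, -102/5)
  seg 4: down by d7 = 18 → (-3, -192/5)
  seg 5: up by d9 = 11/75 → (-3, -2869/75)
  seg 6: right by d2 = 3 → (0, -2869/75)
  seg 7: right by d9 = 11/75 → (11/75, -2869/75)

d6 = 11/15
d7 = 18
d8 = 1
d9 = 11/75
endpoint = (11/75, -2869/75)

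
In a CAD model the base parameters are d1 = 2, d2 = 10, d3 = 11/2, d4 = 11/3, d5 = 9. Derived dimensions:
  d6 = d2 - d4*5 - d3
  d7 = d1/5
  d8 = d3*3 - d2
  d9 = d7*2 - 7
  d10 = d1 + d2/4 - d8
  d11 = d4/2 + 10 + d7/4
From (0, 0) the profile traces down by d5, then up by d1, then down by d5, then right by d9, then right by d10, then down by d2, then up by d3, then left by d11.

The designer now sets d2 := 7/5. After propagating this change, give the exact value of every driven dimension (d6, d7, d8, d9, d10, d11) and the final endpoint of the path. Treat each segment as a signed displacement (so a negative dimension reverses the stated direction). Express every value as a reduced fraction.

Apply edit: d2 := 7/5
  d6 = d2 - d4*5 - d3 = -673/30
  d7 = d1/5 = 2/5
  d8 = d3*3 - d2 = 151/10
  d9 = d7*2 - 7 = -31/5
  d10 = d1 + d2/4 - d8 = -51/4
  d11 = d4/2 + 10 + d7/4 = 179/15
Walk from origin (0, 0):
  seg 1: down by d5 = 9 → (0, -9)
  seg 2: up by d1 = 2 → (0, -7)
  seg 3: down by d5 = 9 → (0, -16)
  seg 4: right by d9 = -31/5 → (-31/5, -16)
  seg 5: right by d10 = -51/4 → (-379/20, -16)
  seg 6: down by d2 = 7/5 → (-379/20, -87/5)
  seg 7: up by d3 = 11/2 → (-379/20, -119/10)
  seg 8: left by d11 = 179/15 → (-1853/60, -119/10)

d6 = -673/30
d7 = 2/5
d8 = 151/10
d9 = -31/5
d10 = -51/4
d11 = 179/15
endpoint = (-1853/60, -119/10)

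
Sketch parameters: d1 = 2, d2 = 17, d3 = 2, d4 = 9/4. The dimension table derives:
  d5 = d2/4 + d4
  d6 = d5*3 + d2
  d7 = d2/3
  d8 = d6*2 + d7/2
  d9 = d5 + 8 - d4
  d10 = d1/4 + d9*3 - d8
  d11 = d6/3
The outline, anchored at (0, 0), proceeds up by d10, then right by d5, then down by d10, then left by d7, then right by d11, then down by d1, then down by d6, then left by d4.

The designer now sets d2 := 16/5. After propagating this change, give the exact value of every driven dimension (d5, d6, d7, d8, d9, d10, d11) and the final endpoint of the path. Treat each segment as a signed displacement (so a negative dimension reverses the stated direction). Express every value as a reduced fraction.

d5 = 61/20
d6 = 247/20
d7 = 16/15
d8 = 757/30
d9 = 44/5
d10 = 5/3
d11 = 247/60
endpoint = (77/20, -287/20)

Apply edit: d2 := 16/5
  d5 = d2/4 + d4 = 61/20
  d6 = d5*3 + d2 = 247/20
  d7 = d2/3 = 16/15
  d8 = d6*2 + d7/2 = 757/30
  d9 = d5 + 8 - d4 = 44/5
  d10 = d1/4 + d9*3 - d8 = 5/3
  d11 = d6/3 = 247/60
Walk from origin (0, 0):
  seg 1: up by d10 = 5/3 → (0, 5/3)
  seg 2: right by d5 = 61/20 → (61/20, 5/3)
  seg 3: down by d10 = 5/3 → (61/20, 0)
  seg 4: left by d7 = 16/15 → (119/60, 0)
  seg 5: right by d11 = 247/60 → (61/10, 0)
  seg 6: down by d1 = 2 → (61/10, -2)
  seg 7: down by d6 = 247/20 → (61/10, -287/20)
  seg 8: left by d4 = 9/4 → (77/20, -287/20)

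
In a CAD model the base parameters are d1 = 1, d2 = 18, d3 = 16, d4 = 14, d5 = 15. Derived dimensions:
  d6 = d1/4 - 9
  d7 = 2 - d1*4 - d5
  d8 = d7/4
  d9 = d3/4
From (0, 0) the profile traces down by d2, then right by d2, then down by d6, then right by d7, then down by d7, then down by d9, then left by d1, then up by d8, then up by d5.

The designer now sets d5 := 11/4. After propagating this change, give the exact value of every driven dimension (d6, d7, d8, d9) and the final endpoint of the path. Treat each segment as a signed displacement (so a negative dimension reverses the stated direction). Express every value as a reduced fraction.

d6 = -35/4
d7 = -19/4
d8 = -19/16
d9 = 4
endpoint = (49/4, -111/16)

Apply edit: d5 := 11/4
  d6 = d1/4 - 9 = -35/4
  d7 = 2 - d1*4 - d5 = -19/4
  d8 = d7/4 = -19/16
  d9 = d3/4 = 4
Walk from origin (0, 0):
  seg 1: down by d2 = 18 → (0, -18)
  seg 2: right by d2 = 18 → (18, -18)
  seg 3: down by d6 = -35/4 → (18, -37/4)
  seg 4: right by d7 = -19/4 → (53/4, -37/4)
  seg 5: down by d7 = -19/4 → (53/4, -9/2)
  seg 6: down by d9 = 4 → (53/4, -17/2)
  seg 7: left by d1 = 1 → (49/4, -17/2)
  seg 8: up by d8 = -19/16 → (49/4, -155/16)
  seg 9: up by d5 = 11/4 → (49/4, -111/16)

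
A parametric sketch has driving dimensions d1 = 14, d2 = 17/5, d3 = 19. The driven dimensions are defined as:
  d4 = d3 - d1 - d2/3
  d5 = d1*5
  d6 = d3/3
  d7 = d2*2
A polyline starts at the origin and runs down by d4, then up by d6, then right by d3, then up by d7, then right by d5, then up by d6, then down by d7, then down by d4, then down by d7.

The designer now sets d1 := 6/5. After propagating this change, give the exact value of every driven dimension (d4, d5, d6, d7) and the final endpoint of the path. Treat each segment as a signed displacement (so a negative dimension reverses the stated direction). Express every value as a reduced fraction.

d4 = 50/3
d5 = 6
d6 = 19/3
d7 = 34/5
endpoint = (25, -412/15)

Apply edit: d1 := 6/5
  d4 = d3 - d1 - d2/3 = 50/3
  d5 = d1*5 = 6
  d6 = d3/3 = 19/3
  d7 = d2*2 = 34/5
Walk from origin (0, 0):
  seg 1: down by d4 = 50/3 → (0, -50/3)
  seg 2: up by d6 = 19/3 → (0, -31/3)
  seg 3: right by d3 = 19 → (19, -31/3)
  seg 4: up by d7 = 34/5 → (19, -53/15)
  seg 5: right by d5 = 6 → (25, -53/15)
  seg 6: up by d6 = 19/3 → (25, 14/5)
  seg 7: down by d7 = 34/5 → (25, -4)
  seg 8: down by d4 = 50/3 → (25, -62/3)
  seg 9: down by d7 = 34/5 → (25, -412/15)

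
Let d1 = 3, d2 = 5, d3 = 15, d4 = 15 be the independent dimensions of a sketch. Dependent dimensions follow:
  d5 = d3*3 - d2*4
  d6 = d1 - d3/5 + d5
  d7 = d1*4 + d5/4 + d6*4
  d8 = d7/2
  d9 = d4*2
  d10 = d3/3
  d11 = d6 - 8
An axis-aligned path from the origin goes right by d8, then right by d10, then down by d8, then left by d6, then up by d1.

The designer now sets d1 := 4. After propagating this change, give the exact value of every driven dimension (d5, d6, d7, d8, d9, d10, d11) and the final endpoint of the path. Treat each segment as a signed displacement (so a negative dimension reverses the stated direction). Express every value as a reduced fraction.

d5 = 25
d6 = 26
d7 = 505/4
d8 = 505/8
d9 = 30
d10 = 5
d11 = 18
endpoint = (337/8, -473/8)

Apply edit: d1 := 4
  d5 = d3*3 - d2*4 = 25
  d6 = d1 - d3/5 + d5 = 26
  d7 = d1*4 + d5/4 + d6*4 = 505/4
  d8 = d7/2 = 505/8
  d9 = d4*2 = 30
  d10 = d3/3 = 5
  d11 = d6 - 8 = 18
Walk from origin (0, 0):
  seg 1: right by d8 = 505/8 → (505/8, 0)
  seg 2: right by d10 = 5 → (545/8, 0)
  seg 3: down by d8 = 505/8 → (545/8, -505/8)
  seg 4: left by d6 = 26 → (337/8, -505/8)
  seg 5: up by d1 = 4 → (337/8, -473/8)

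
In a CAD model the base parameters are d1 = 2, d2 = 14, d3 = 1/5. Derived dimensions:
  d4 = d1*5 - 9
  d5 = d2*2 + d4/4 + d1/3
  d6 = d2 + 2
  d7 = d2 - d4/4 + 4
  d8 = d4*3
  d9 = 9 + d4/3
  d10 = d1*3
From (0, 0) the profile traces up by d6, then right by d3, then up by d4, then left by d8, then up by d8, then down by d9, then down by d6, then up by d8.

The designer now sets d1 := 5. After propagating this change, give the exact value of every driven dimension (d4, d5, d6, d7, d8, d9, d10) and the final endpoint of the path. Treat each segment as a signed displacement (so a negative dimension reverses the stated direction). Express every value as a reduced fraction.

Apply edit: d1 := 5
  d4 = d1*5 - 9 = 16
  d5 = d2*2 + d4/4 + d1/3 = 101/3
  d6 = d2 + 2 = 16
  d7 = d2 - d4/4 + 4 = 14
  d8 = d4*3 = 48
  d9 = 9 + d4/3 = 43/3
  d10 = d1*3 = 15
Walk from origin (0, 0):
  seg 1: up by d6 = 16 → (0, 16)
  seg 2: right by d3 = 1/5 → (1/5, 16)
  seg 3: up by d4 = 16 → (1/5, 32)
  seg 4: left by d8 = 48 → (-239/5, 32)
  seg 5: up by d8 = 48 → (-239/5, 80)
  seg 6: down by d9 = 43/3 → (-239/5, 197/3)
  seg 7: down by d6 = 16 → (-239/5, 149/3)
  seg 8: up by d8 = 48 → (-239/5, 293/3)

d4 = 16
d5 = 101/3
d6 = 16
d7 = 14
d8 = 48
d9 = 43/3
d10 = 15
endpoint = (-239/5, 293/3)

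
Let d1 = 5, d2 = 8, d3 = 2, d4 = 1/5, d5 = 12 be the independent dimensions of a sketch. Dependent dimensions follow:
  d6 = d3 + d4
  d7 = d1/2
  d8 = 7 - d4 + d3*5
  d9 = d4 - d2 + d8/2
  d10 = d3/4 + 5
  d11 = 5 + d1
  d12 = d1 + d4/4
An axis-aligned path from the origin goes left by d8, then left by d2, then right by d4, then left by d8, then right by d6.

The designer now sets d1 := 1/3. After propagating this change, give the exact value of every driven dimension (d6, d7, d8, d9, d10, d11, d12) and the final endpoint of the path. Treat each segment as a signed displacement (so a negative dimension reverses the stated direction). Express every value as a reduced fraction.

Apply edit: d1 := 1/3
  d6 = d3 + d4 = 11/5
  d7 = d1/2 = 1/6
  d8 = 7 - d4 + d3*5 = 84/5
  d9 = d4 - d2 + d8/2 = 3/5
  d10 = d3/4 + 5 = 11/2
  d11 = 5 + d1 = 16/3
  d12 = d1 + d4/4 = 23/60
Walk from origin (0, 0):
  seg 1: left by d8 = 84/5 → (-84/5, 0)
  seg 2: left by d2 = 8 → (-124/5, 0)
  seg 3: right by d4 = 1/5 → (-123/5, 0)
  seg 4: left by d8 = 84/5 → (-207/5, 0)
  seg 5: right by d6 = 11/5 → (-196/5, 0)

d6 = 11/5
d7 = 1/6
d8 = 84/5
d9 = 3/5
d10 = 11/2
d11 = 16/3
d12 = 23/60
endpoint = (-196/5, 0)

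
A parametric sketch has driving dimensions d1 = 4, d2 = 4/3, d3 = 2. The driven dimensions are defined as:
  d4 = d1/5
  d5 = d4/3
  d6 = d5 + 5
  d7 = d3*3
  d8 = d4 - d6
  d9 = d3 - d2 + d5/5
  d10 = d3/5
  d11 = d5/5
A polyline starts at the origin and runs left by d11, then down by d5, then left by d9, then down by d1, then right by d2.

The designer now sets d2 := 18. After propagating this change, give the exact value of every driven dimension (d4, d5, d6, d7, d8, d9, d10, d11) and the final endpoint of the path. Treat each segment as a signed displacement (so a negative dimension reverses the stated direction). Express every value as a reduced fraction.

Apply edit: d2 := 18
  d4 = d1/5 = 4/5
  d5 = d4/3 = 4/15
  d6 = d5 + 5 = 79/15
  d7 = d3*3 = 6
  d8 = d4 - d6 = -67/15
  d9 = d3 - d2 + d5/5 = -1196/75
  d10 = d3/5 = 2/5
  d11 = d5/5 = 4/75
Walk from origin (0, 0):
  seg 1: left by d11 = 4/75 → (-4/75, 0)
  seg 2: down by d5 = 4/15 → (-4/75, -4/15)
  seg 3: left by d9 = -1196/75 → (1192/75, -4/15)
  seg 4: down by d1 = 4 → (1192/75, -64/15)
  seg 5: right by d2 = 18 → (2542/75, -64/15)

d4 = 4/5
d5 = 4/15
d6 = 79/15
d7 = 6
d8 = -67/15
d9 = -1196/75
d10 = 2/5
d11 = 4/75
endpoint = (2542/75, -64/15)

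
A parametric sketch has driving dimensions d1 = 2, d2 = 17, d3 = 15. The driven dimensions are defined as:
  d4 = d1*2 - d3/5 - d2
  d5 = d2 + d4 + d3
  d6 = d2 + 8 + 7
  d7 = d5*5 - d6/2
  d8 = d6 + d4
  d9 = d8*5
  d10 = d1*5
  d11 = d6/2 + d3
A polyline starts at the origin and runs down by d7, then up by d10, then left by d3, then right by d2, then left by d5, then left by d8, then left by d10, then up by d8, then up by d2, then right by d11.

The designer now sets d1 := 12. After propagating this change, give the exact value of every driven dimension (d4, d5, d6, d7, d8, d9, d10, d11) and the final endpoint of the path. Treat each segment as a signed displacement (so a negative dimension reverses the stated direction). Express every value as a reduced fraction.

Apply edit: d1 := 12
  d4 = d1*2 - d3/5 - d2 = 4
  d5 = d2 + d4 + d3 = 36
  d6 = d2 + 8 + 7 = 32
  d7 = d5*5 - d6/2 = 164
  d8 = d6 + d4 = 36
  d9 = d8*5 = 180
  d10 = d1*5 = 60
  d11 = d6/2 + d3 = 31
Walk from origin (0, 0):
  seg 1: down by d7 = 164 → (0, -164)
  seg 2: up by d10 = 60 → (0, -104)
  seg 3: left by d3 = 15 → (-15, -104)
  seg 4: right by d2 = 17 → (2, -104)
  seg 5: left by d5 = 36 → (-34, -104)
  seg 6: left by d8 = 36 → (-70, -104)
  seg 7: left by d10 = 60 → (-130, -104)
  seg 8: up by d8 = 36 → (-130, -68)
  seg 9: up by d2 = 17 → (-130, -51)
  seg 10: right by d11 = 31 → (-99, -51)

d4 = 4
d5 = 36
d6 = 32
d7 = 164
d8 = 36
d9 = 180
d10 = 60
d11 = 31
endpoint = (-99, -51)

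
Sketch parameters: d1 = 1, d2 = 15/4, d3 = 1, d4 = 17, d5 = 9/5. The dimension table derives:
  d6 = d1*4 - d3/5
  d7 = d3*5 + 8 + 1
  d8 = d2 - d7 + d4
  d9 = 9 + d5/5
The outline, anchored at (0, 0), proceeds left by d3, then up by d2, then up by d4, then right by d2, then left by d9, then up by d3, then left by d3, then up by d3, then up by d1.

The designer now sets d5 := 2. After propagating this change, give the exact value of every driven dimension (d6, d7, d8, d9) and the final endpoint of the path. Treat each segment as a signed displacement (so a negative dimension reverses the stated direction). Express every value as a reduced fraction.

d6 = 19/5
d7 = 14
d8 = 27/4
d9 = 47/5
endpoint = (-153/20, 95/4)

Apply edit: d5 := 2
  d6 = d1*4 - d3/5 = 19/5
  d7 = d3*5 + 8 + 1 = 14
  d8 = d2 - d7 + d4 = 27/4
  d9 = 9 + d5/5 = 47/5
Walk from origin (0, 0):
  seg 1: left by d3 = 1 → (-1, 0)
  seg 2: up by d2 = 15/4 → (-1, 15/4)
  seg 3: up by d4 = 17 → (-1, 83/4)
  seg 4: right by d2 = 15/4 → (11/4, 83/4)
  seg 5: left by d9 = 47/5 → (-133/20, 83/4)
  seg 6: up by d3 = 1 → (-133/20, 87/4)
  seg 7: left by d3 = 1 → (-153/20, 87/4)
  seg 8: up by d3 = 1 → (-153/20, 91/4)
  seg 9: up by d1 = 1 → (-153/20, 95/4)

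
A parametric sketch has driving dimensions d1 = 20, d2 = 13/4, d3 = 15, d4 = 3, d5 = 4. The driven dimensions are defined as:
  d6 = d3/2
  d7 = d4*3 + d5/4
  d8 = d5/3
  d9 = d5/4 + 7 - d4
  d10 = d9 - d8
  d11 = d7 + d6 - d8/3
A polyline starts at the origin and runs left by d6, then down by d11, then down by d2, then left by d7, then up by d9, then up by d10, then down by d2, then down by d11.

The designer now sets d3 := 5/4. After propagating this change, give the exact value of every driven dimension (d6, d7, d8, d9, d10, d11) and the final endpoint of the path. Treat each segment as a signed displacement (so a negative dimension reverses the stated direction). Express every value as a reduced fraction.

d6 = 5/8
d7 = 10
d8 = 4/3
d9 = 5
d10 = 11/3
d11 = 733/72
endpoint = (-85/8, -655/36)

Apply edit: d3 := 5/4
  d6 = d3/2 = 5/8
  d7 = d4*3 + d5/4 = 10
  d8 = d5/3 = 4/3
  d9 = d5/4 + 7 - d4 = 5
  d10 = d9 - d8 = 11/3
  d11 = d7 + d6 - d8/3 = 733/72
Walk from origin (0, 0):
  seg 1: left by d6 = 5/8 → (-5/8, 0)
  seg 2: down by d11 = 733/72 → (-5/8, -733/72)
  seg 3: down by d2 = 13/4 → (-5/8, -967/72)
  seg 4: left by d7 = 10 → (-85/8, -967/72)
  seg 5: up by d9 = 5 → (-85/8, -607/72)
  seg 6: up by d10 = 11/3 → (-85/8, -343/72)
  seg 7: down by d2 = 13/4 → (-85/8, -577/72)
  seg 8: down by d11 = 733/72 → (-85/8, -655/36)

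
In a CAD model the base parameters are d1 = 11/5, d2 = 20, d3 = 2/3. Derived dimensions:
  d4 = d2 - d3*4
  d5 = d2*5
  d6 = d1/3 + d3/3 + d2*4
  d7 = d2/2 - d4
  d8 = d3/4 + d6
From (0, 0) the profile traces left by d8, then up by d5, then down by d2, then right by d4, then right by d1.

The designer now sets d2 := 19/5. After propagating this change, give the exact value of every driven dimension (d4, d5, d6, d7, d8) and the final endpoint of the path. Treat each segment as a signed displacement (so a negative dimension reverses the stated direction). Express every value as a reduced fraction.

Apply edit: d2 := 19/5
  d4 = d2 - d3*4 = 17/15
  d5 = d2*5 = 19
  d6 = d1/3 + d3/3 + d2*4 = 727/45
  d7 = d2/2 - d4 = 23/30
  d8 = d3/4 + d6 = 1469/90
Walk from origin (0, 0):
  seg 1: left by d8 = 1469/90 → (-1469/90, 0)
  seg 2: up by d5 = 19 → (-1469/90, 19)
  seg 3: down by d2 = 19/5 → (-1469/90, 76/5)
  seg 4: right by d4 = 17/15 → (-1367/90, 76/5)
  seg 5: right by d1 = 11/5 → (-1169/90, 76/5)

d4 = 17/15
d5 = 19
d6 = 727/45
d7 = 23/30
d8 = 1469/90
endpoint = (-1169/90, 76/5)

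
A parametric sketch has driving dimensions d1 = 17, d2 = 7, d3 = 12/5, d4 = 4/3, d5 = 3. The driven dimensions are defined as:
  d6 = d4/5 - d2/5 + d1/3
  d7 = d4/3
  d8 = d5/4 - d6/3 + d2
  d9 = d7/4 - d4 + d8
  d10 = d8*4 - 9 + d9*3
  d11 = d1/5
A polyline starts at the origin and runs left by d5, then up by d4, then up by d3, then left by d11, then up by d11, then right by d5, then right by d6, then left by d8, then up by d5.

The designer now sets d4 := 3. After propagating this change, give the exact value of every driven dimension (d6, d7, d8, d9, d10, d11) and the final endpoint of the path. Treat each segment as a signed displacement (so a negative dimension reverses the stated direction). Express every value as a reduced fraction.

Apply edit: d4 := 3
  d6 = d4/5 - d2/5 + d1/3 = 73/15
  d7 = d4/3 = 1
  d8 = d5/4 - d6/3 + d2 = 1103/180
  d9 = d7/4 - d4 + d8 = 152/45
  d10 = d8*4 - 9 + d9*3 = 1154/45
  d11 = d1/5 = 17/5
Walk from origin (0, 0):
  seg 1: left by d5 = 3 → (-3, 0)
  seg 2: up by d4 = 3 → (-3, 3)
  seg 3: up by d3 = 12/5 → (-3, 27/5)
  seg 4: left by d11 = 17/5 → (-32/5, 27/5)
  seg 5: up by d11 = 17/5 → (-32/5, 44/5)
  seg 6: right by d5 = 3 → (-17/5, 44/5)
  seg 7: right by d6 = 73/15 → (22/15, 44/5)
  seg 8: left by d8 = 1103/180 → (-839/180, 44/5)
  seg 9: up by d5 = 3 → (-839/180, 59/5)

d6 = 73/15
d7 = 1
d8 = 1103/180
d9 = 152/45
d10 = 1154/45
d11 = 17/5
endpoint = (-839/180, 59/5)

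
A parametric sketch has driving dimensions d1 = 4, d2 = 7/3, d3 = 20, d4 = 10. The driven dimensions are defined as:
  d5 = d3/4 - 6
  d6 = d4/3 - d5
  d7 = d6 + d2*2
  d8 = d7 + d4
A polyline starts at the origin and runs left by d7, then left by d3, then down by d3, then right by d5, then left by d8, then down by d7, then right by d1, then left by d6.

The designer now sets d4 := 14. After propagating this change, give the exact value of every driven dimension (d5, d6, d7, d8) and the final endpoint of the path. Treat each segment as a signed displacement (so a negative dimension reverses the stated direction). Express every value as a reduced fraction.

d5 = -1
d6 = 17/3
d7 = 31/3
d8 = 73/3
endpoint = (-172/3, -91/3)

Apply edit: d4 := 14
  d5 = d3/4 - 6 = -1
  d6 = d4/3 - d5 = 17/3
  d7 = d6 + d2*2 = 31/3
  d8 = d7 + d4 = 73/3
Walk from origin (0, 0):
  seg 1: left by d7 = 31/3 → (-31/3, 0)
  seg 2: left by d3 = 20 → (-91/3, 0)
  seg 3: down by d3 = 20 → (-91/3, -20)
  seg 4: right by d5 = -1 → (-94/3, -20)
  seg 5: left by d8 = 73/3 → (-167/3, -20)
  seg 6: down by d7 = 31/3 → (-167/3, -91/3)
  seg 7: right by d1 = 4 → (-155/3, -91/3)
  seg 8: left by d6 = 17/3 → (-172/3, -91/3)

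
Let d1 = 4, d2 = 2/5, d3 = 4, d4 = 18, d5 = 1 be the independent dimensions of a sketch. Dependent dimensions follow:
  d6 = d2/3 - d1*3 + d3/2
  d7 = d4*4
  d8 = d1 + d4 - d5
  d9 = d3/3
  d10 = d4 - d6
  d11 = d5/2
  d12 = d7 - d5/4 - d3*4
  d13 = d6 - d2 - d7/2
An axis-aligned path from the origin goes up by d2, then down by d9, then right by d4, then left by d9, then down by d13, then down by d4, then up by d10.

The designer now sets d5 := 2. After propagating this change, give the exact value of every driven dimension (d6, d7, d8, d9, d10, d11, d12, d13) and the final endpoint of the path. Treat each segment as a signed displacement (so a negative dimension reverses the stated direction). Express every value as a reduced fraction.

d6 = -148/15
d7 = 72
d8 = 20
d9 = 4/3
d10 = 418/15
d11 = 1
d12 = 111/2
d13 = -694/15
endpoint = (50/3, 276/5)

Apply edit: d5 := 2
  d6 = d2/3 - d1*3 + d3/2 = -148/15
  d7 = d4*4 = 72
  d8 = d1 + d4 - d5 = 20
  d9 = d3/3 = 4/3
  d10 = d4 - d6 = 418/15
  d11 = d5/2 = 1
  d12 = d7 - d5/4 - d3*4 = 111/2
  d13 = d6 - d2 - d7/2 = -694/15
Walk from origin (0, 0):
  seg 1: up by d2 = 2/5 → (0, 2/5)
  seg 2: down by d9 = 4/3 → (0, -14/15)
  seg 3: right by d4 = 18 → (18, -14/15)
  seg 4: left by d9 = 4/3 → (50/3, -14/15)
  seg 5: down by d13 = -694/15 → (50/3, 136/3)
  seg 6: down by d4 = 18 → (50/3, 82/3)
  seg 7: up by d10 = 418/15 → (50/3, 276/5)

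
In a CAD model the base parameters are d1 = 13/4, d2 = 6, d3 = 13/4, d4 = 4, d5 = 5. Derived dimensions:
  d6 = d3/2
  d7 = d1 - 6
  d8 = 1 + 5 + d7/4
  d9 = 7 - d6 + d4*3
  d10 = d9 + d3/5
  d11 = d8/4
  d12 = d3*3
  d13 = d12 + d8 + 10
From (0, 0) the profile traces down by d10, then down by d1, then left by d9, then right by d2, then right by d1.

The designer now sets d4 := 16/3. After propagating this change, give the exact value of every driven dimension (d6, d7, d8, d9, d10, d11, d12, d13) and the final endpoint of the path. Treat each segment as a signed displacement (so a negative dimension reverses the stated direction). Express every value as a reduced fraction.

Apply edit: d4 := 16/3
  d6 = d3/2 = 13/8
  d7 = d1 - 6 = -11/4
  d8 = 1 + 5 + d7/4 = 85/16
  d9 = 7 - d6 + d4*3 = 171/8
  d10 = d9 + d3/5 = 881/40
  d11 = d8/4 = 85/64
  d12 = d3*3 = 39/4
  d13 = d12 + d8 + 10 = 401/16
Walk from origin (0, 0):
  seg 1: down by d10 = 881/40 → (0, -881/40)
  seg 2: down by d1 = 13/4 → (0, -1011/40)
  seg 3: left by d9 = 171/8 → (-171/8, -1011/40)
  seg 4: right by d2 = 6 → (-123/8, -1011/40)
  seg 5: right by d1 = 13/4 → (-97/8, -1011/40)

d6 = 13/8
d7 = -11/4
d8 = 85/16
d9 = 171/8
d10 = 881/40
d11 = 85/64
d12 = 39/4
d13 = 401/16
endpoint = (-97/8, -1011/40)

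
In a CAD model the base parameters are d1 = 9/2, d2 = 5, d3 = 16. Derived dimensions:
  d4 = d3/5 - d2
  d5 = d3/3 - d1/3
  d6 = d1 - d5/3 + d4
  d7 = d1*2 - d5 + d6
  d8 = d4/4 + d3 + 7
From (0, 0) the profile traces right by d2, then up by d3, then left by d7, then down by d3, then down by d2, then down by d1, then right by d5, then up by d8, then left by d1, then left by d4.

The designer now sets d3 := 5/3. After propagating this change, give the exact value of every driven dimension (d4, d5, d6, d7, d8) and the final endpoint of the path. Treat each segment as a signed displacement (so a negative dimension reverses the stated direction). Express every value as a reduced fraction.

d4 = -14/3
d5 = -17/18
d6 = 4/27
d7 = 545/54
d8 = 15/2
endpoint = (-317/54, -2)

Apply edit: d3 := 5/3
  d4 = d3/5 - d2 = -14/3
  d5 = d3/3 - d1/3 = -17/18
  d6 = d1 - d5/3 + d4 = 4/27
  d7 = d1*2 - d5 + d6 = 545/54
  d8 = d4/4 + d3 + 7 = 15/2
Walk from origin (0, 0):
  seg 1: right by d2 = 5 → (5, 0)
  seg 2: up by d3 = 5/3 → (5, 5/3)
  seg 3: left by d7 = 545/54 → (-275/54, 5/3)
  seg 4: down by d3 = 5/3 → (-275/54, 0)
  seg 5: down by d2 = 5 → (-275/54, -5)
  seg 6: down by d1 = 9/2 → (-275/54, -19/2)
  seg 7: right by d5 = -17/18 → (-163/27, -19/2)
  seg 8: up by d8 = 15/2 → (-163/27, -2)
  seg 9: left by d1 = 9/2 → (-569/54, -2)
  seg 10: left by d4 = -14/3 → (-317/54, -2)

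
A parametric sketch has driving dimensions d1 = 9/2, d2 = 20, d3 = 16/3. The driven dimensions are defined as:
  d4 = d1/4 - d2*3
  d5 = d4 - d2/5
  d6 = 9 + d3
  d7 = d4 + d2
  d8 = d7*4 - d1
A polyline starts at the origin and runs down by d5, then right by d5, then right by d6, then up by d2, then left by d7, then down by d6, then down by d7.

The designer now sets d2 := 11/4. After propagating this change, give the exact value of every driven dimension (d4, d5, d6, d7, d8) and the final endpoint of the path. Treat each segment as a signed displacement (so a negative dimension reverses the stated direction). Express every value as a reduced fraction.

d4 = -57/8
d5 = -307/40
d6 = 43/3
d7 = -35/8
d8 = -22
endpoint = (331/30, 7/15)

Apply edit: d2 := 11/4
  d4 = d1/4 - d2*3 = -57/8
  d5 = d4 - d2/5 = -307/40
  d6 = 9 + d3 = 43/3
  d7 = d4 + d2 = -35/8
  d8 = d7*4 - d1 = -22
Walk from origin (0, 0):
  seg 1: down by d5 = -307/40 → (0, 307/40)
  seg 2: right by d5 = -307/40 → (-307/40, 307/40)
  seg 3: right by d6 = 43/3 → (799/120, 307/40)
  seg 4: up by d2 = 11/4 → (799/120, 417/40)
  seg 5: left by d7 = -35/8 → (331/30, 417/40)
  seg 6: down by d6 = 43/3 → (331/30, -469/120)
  seg 7: down by d7 = -35/8 → (331/30, 7/15)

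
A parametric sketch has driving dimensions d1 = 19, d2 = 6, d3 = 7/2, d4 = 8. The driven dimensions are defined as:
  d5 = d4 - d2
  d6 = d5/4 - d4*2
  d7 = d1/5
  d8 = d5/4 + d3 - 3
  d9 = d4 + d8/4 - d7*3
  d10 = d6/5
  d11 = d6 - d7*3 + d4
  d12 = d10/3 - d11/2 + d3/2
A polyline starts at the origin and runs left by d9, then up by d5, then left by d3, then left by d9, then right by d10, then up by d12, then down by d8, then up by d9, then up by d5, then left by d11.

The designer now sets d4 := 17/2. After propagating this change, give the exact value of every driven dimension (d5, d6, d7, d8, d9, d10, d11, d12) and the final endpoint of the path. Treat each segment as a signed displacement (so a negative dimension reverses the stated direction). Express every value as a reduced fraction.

d5 = 5/2
d6 = -131/8
d7 = 19/5
d8 = 9/8
d9 = -419/160
d10 = -131/40
d11 = -771/40
d12 = 2471/240
endpoint = (1419/80, 1109/96)

Apply edit: d4 := 17/2
  d5 = d4 - d2 = 5/2
  d6 = d5/4 - d4*2 = -131/8
  d7 = d1/5 = 19/5
  d8 = d5/4 + d3 - 3 = 9/8
  d9 = d4 + d8/4 - d7*3 = -419/160
  d10 = d6/5 = -131/40
  d11 = d6 - d7*3 + d4 = -771/40
  d12 = d10/3 - d11/2 + d3/2 = 2471/240
Walk from origin (0, 0):
  seg 1: left by d9 = -419/160 → (419/160, 0)
  seg 2: up by d5 = 5/2 → (419/160, 5/2)
  seg 3: left by d3 = 7/2 → (-141/160, 5/2)
  seg 4: left by d9 = -419/160 → (139/80, 5/2)
  seg 5: right by d10 = -131/40 → (-123/80, 5/2)
  seg 6: up by d12 = 2471/240 → (-123/80, 3071/240)
  seg 7: down by d8 = 9/8 → (-123/80, 2801/240)
  seg 8: up by d9 = -419/160 → (-123/80, 869/96)
  seg 9: up by d5 = 5/2 → (-123/80, 1109/96)
  seg 10: left by d11 = -771/40 → (1419/80, 1109/96)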